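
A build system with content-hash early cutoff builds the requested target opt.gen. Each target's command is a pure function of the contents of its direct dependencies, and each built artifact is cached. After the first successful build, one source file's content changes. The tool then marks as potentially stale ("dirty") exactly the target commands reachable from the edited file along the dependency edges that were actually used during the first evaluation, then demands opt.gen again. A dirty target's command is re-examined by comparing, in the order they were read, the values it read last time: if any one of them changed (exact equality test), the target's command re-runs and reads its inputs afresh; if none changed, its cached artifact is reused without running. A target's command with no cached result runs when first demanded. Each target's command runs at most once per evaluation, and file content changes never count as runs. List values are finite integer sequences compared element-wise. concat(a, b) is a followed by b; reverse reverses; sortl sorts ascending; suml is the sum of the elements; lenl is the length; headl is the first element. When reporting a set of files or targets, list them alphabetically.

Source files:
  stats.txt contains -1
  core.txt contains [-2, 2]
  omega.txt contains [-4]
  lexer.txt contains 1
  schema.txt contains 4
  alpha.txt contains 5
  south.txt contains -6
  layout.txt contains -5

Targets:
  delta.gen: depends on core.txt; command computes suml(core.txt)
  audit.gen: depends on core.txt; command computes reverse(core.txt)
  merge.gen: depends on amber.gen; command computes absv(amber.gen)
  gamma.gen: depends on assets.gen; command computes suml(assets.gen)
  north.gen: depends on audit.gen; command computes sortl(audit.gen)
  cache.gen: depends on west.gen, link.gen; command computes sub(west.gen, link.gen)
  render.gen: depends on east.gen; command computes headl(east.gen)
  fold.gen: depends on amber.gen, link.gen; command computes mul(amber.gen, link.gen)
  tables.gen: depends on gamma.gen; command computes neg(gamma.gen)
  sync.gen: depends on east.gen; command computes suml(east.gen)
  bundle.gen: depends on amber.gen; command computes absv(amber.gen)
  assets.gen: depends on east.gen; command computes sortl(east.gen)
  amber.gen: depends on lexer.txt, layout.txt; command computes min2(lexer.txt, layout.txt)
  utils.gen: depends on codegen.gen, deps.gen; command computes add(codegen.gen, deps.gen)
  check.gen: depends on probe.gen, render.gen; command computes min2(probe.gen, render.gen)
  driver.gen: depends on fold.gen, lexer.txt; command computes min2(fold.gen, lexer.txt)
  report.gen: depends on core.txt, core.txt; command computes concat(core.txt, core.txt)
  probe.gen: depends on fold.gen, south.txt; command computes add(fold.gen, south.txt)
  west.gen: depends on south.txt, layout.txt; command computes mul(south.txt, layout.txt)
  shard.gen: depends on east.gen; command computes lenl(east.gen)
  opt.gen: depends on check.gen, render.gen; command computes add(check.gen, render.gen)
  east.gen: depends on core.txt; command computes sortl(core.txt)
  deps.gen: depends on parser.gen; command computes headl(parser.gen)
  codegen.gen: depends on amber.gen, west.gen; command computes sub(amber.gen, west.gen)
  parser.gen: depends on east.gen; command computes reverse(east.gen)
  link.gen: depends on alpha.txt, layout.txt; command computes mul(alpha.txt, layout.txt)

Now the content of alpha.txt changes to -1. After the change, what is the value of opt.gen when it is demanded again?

New value of opt.gen: -33.

First evaluation (everything demanded from the output):
  amber.gen = min2(1, -5) = -5
  east.gen = sortl([-2, 2]) = [-2, 2]
  link.gen = mul(5, -5) = -25
  fold.gen = mul(-5, -25) = 125
  probe.gen = add(125, -6) = 119
  render.gen = headl([-2, 2]) = -2
  check.gen = min2(119, -2) = -2
  opt.gen = add(-2, -2) = -4

Propagation after the edit:
  link.gen: runs — alpha.txt 5->-1; result 5.
  fold.gen: runs — link.gen -25->5; result -25.
  probe.gen: runs — fold.gen 125->-25; result -31.
  check.gen: runs — probe.gen 119->-31; result -31.
  opt.gen: runs — check.gen -2->-31; result -33.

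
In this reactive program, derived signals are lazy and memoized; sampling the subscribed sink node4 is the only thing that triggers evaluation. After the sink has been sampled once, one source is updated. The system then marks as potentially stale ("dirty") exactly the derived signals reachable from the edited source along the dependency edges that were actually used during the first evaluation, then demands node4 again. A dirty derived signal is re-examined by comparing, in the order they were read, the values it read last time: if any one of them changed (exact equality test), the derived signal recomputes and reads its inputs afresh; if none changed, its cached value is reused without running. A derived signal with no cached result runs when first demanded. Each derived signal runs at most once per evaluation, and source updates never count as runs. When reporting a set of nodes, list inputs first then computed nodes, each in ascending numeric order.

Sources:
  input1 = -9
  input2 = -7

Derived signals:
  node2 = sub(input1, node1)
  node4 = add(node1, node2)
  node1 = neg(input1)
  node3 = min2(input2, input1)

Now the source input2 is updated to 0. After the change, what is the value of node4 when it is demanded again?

First demand of the output computes:
  node1 = neg(-9) = 9
  node2 = sub(-9, 9) = -18
  node4 = add(9, -18) = -9

After the edit, cleaning proceeds:
  input2 only reaches undemanded nodes; the second demand re-runs nothing.

Note the shortcut — input2 feeds only undemanded nodes, so no recomputation happens.

Demanding node4 again yields -9.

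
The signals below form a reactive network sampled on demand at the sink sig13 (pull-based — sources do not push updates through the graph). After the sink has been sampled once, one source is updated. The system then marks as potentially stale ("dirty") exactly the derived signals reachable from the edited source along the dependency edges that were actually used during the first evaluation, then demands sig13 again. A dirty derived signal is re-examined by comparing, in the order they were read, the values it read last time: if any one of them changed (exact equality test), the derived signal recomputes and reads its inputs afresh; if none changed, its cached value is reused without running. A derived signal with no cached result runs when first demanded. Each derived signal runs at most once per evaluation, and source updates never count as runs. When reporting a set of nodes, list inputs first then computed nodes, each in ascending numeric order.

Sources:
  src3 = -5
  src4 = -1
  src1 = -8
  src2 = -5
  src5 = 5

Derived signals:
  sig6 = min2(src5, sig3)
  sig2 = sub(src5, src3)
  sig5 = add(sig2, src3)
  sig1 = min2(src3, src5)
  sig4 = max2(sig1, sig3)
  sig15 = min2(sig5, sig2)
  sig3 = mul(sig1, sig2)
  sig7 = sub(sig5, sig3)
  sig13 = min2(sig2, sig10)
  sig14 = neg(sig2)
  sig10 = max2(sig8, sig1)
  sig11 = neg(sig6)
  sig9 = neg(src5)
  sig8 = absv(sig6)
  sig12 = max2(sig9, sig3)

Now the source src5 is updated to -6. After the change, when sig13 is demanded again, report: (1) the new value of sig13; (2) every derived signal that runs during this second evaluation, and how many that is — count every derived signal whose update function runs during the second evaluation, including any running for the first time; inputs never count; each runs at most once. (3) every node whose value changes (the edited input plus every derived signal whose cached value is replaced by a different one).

sig13 now evaluates to -1.
Run set: sig1, sig2, sig3, sig6, sig8, sig10, sig13 (7 run).
Changed values: src5, sig1, sig2, sig3, sig6, sig8, sig10, sig13.

Initial pass — values computed on the first demand:
  sig1 = min2(-5, 5) = -5
  sig2 = sub(5, -5) = 10
  sig3 = mul(-5, 10) = -50
  sig6 = min2(5, -50) = -50
  sig8 = absv(-50) = 50
  sig10 = max2(50, -5) = 50
  sig13 = min2(10, 50) = 10

Second demand — change propagation:
  sig1: re-runs because src5 5->-6; new result -6.
  sig2: re-runs because src5 5->-6; new result -1.
  sig3: re-runs because sig1 -5->-6; sig2 10->-1; new result 6.
  sig6: re-runs because src5 5->-6; sig3 -50->6; new result -6.
  sig8: re-runs because sig6 -50->-6; new result 6.
  sig10: re-runs because sig8 50->6; sig1 -5->-6; new result 6.
  sig13: re-runs because sig2 10->-1; sig10 50->6; new result -1.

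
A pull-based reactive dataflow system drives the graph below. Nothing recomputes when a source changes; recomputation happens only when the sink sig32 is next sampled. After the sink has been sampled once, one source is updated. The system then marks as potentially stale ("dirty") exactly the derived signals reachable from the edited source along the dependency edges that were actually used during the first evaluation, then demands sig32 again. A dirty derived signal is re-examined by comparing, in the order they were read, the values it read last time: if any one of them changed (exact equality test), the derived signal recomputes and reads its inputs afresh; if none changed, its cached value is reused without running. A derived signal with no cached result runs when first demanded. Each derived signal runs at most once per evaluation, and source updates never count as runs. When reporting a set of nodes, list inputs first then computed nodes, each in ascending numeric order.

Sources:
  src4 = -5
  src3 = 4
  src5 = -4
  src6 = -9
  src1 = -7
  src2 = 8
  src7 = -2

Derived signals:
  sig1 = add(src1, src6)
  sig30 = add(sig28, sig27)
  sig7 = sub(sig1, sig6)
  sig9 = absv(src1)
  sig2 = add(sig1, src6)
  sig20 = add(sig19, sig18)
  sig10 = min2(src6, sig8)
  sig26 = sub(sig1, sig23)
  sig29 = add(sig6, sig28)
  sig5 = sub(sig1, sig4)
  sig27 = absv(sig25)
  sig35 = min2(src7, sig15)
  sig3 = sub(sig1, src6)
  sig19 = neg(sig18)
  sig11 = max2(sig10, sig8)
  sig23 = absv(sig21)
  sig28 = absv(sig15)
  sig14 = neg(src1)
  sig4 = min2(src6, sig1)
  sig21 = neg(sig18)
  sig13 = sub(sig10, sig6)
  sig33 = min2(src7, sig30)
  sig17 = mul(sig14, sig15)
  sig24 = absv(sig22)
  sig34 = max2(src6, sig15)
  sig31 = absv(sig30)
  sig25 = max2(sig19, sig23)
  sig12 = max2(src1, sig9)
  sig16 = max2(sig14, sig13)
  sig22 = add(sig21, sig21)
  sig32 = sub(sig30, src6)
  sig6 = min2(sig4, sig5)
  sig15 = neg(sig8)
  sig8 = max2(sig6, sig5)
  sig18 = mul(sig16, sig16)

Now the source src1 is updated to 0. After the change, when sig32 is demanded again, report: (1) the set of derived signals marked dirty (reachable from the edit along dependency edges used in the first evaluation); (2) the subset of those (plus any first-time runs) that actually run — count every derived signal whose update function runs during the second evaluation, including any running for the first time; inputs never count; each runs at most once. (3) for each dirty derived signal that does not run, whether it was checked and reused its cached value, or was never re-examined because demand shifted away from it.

First evaluation (everything demanded from the output):
  sig1 = add(-7, -9) = -16
  sig4 = min2(-9, -16) = -16
  sig5 = sub(-16, -16) = 0
  sig6 = min2(-16, 0) = -16
  sig8 = max2(-16, 0) = 0
  sig10 = min2(-9, 0) = -9
  sig13 = sub(-9, -16) = 7
  sig14 = neg(-7) = 7
  sig15 = neg(0) = 0
  sig16 = max2(7, 7) = 7
  sig18 = mul(7, 7) = 49
  sig19 = neg(49) = -49
  sig21 = neg(49) = -49
  sig23 = absv(-49) = 49
  sig25 = max2(-49, 49) = 49
  sig27 = absv(49) = 49
  sig28 = absv(0) = 0
  sig30 = add(0, 49) = 49
  sig32 = sub(49, -9) = 58

Propagation after the edit:
  sig1: runs — src1 -7->0; result -9.
  sig4: runs — sig1 -16->-9; result -9.
  sig5: runs — sig1 -16->-9; sig4 -16->-9; result 0 (same value as before).
  sig6: runs — sig4 -16->-9; result -9.
  sig8: runs — sig6 -16->-9; result 0 (same value as before).
  sig10: checked — values it read are unchanged (src6 unchanged, sig8 unchanged); reused cached -9 without running.
  sig13: runs — sig6 -16->-9; result 0.
  sig14: runs — src1 -7->0; result 0.
  sig15: checked — values it read are unchanged (sig8 unchanged); reused cached 0 without running.
  sig16: runs — sig14 7->0; sig13 7->0; result 0.
  sig18: runs — sig16 7->0; sig16 7->0; result 0.
  sig19: runs — sig18 49->0; result 0.
  sig21: runs — sig18 49->0; result 0.
  sig23: runs — sig21 -49->0; result 0.
  sig25: runs — sig19 -49->0; sig23 49->0; result 0.
  sig27: runs — sig25 49->0; result 0.
  sig28: checked — values it read are unchanged (sig15 unchanged); reused cached 0 without running.
  sig30: runs — sig27 49->0; result 0.
  sig32: runs — sig30 49->0; result 9.

Key observation: the cutoff stops propagation at sig10 — its inputs' values are unchanged, so it reuses its cache.

Marked dirty: sig1, sig4, sig5, sig6, sig8, sig10, sig13, sig14, sig15, sig16, sig18, sig19, sig21, sig23, sig25, sig27, sig28, sig30, sig32.
Derived signals that run: sig1, sig4, sig5, sig6, sig8, sig13, sig14, sig16, sig18, sig19, sig21, sig23, sig25, sig27, sig30, sig32 — 16 in total.
Checked but reused from cache: sig10, sig15, sig28.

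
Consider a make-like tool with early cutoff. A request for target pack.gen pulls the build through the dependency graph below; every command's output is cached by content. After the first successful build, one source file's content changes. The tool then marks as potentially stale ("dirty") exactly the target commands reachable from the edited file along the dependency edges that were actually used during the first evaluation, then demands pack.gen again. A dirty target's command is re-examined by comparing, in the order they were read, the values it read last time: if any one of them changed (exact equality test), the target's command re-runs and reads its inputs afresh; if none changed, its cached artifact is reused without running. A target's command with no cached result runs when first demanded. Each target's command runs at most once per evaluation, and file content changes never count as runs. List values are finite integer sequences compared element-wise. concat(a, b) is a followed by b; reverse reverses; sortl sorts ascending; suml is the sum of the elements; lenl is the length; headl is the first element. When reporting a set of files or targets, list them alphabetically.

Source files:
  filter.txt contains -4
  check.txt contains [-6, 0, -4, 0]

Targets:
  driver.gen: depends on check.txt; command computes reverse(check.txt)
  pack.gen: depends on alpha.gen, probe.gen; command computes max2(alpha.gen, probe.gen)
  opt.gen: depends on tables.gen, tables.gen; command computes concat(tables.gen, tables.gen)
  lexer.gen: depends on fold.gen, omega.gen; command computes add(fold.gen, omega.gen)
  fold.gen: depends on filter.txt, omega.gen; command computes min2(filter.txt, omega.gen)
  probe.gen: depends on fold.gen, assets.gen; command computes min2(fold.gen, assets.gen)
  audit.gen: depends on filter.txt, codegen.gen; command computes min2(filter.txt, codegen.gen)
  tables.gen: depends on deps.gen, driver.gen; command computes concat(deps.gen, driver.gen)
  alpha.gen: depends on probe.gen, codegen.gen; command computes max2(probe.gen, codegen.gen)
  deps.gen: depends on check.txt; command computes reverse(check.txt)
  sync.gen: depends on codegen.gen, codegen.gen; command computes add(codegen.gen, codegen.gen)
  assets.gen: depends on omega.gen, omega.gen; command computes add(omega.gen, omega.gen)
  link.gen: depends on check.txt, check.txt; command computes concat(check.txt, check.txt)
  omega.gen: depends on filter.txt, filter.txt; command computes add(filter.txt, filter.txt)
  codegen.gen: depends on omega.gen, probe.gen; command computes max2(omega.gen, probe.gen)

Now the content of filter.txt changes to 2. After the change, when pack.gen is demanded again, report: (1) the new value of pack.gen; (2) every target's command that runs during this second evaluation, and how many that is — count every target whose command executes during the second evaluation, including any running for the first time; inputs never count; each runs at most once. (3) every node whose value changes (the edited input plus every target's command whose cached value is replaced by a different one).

First demand of the output computes:
  omega.gen = add(-4, -4) = -8
  assets.gen = add(-8, -8) = -16
  fold.gen = min2(-4, -8) = -8
  probe.gen = min2(-8, -16) = -16
  codegen.gen = max2(-8, -16) = -8
  alpha.gen = max2(-16, -8) = -8
  pack.gen = max2(-8, -16) = -8

After the edit, cleaning proceeds:
  omega.gen: a read changed (filter.txt -4->2; filter.txt -4->2) — executes, giving 4.
  assets.gen: a read changed (omega.gen -8->4; omega.gen -8->4) — executes, giving 8.
  fold.gen: a read changed (filter.txt -4->2; omega.gen -8->4) — executes, giving 2.
  probe.gen: a read changed (fold.gen -8->2; assets.gen -16->8) — executes, giving 2.
  codegen.gen: a read changed (omega.gen -8->4; probe.gen -16->2) — executes, giving 4.
  alpha.gen: a read changed (probe.gen -16->2; codegen.gen -8->4) — executes, giving 4.
  pack.gen: a read changed (alpha.gen -8->4; probe.gen -16->2) — executes, giving 4.

Demanding pack.gen again yields 4.
7 target commands run: alpha.gen, assets.gen, codegen.gen, fold.gen, omega.gen, pack.gen, probe.gen.
The nodes whose values change: alpha.gen, assets.gen, codegen.gen, filter.txt, fold.gen, omega.gen, pack.gen, probe.gen.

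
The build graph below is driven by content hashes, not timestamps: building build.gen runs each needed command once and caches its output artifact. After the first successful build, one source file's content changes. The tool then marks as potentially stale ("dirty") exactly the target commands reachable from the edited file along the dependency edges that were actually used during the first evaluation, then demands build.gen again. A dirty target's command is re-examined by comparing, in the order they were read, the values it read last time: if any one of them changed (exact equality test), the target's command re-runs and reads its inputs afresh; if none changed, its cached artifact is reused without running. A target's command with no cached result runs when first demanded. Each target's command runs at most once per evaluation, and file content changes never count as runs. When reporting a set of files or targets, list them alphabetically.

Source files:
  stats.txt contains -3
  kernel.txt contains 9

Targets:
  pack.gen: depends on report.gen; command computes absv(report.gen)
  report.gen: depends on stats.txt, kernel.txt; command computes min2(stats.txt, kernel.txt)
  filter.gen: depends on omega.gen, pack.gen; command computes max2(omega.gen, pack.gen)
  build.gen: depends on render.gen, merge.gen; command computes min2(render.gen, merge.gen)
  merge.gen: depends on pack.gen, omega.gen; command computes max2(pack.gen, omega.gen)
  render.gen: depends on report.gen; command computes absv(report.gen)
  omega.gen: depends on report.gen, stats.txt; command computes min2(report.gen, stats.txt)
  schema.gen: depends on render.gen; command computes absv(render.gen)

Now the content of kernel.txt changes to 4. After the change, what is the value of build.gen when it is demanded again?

Initial pass — values computed on the first demand:
  report.gen = min2(-3, 9) = -3
  omega.gen = min2(-3, -3) = -3
  pack.gen = absv(-3) = 3
  merge.gen = max2(3, -3) = 3
  render.gen = absv(-3) = 3
  build.gen = min2(3, 3) = 3

Second demand — change propagation:
  report.gen: re-runs because kernel.txt 9->4; new result -3 (unchanged).
  omega.gen: re-examined; everything it read last time is the same (report.gen unchanged, stats.txt unchanged) — cache -3 kept, no run.
  pack.gen: re-examined; everything it read last time is the same (report.gen unchanged) — cache 3 kept, no run.
  merge.gen: re-examined; everything it read last time is the same (pack.gen unchanged, omega.gen unchanged) — cache 3 kept, no run.
  render.gen: re-examined; everything it read last time is the same (report.gen unchanged) — cache 3 kept, no run.
  build.gen: re-examined; everything it read last time is the same (render.gen unchanged, merge.gen unchanged) — cache 3 kept, no run.

The important point: report.gen recomputes to an identical value, and the output ends up unchanged.

build.gen now evaluates to 3.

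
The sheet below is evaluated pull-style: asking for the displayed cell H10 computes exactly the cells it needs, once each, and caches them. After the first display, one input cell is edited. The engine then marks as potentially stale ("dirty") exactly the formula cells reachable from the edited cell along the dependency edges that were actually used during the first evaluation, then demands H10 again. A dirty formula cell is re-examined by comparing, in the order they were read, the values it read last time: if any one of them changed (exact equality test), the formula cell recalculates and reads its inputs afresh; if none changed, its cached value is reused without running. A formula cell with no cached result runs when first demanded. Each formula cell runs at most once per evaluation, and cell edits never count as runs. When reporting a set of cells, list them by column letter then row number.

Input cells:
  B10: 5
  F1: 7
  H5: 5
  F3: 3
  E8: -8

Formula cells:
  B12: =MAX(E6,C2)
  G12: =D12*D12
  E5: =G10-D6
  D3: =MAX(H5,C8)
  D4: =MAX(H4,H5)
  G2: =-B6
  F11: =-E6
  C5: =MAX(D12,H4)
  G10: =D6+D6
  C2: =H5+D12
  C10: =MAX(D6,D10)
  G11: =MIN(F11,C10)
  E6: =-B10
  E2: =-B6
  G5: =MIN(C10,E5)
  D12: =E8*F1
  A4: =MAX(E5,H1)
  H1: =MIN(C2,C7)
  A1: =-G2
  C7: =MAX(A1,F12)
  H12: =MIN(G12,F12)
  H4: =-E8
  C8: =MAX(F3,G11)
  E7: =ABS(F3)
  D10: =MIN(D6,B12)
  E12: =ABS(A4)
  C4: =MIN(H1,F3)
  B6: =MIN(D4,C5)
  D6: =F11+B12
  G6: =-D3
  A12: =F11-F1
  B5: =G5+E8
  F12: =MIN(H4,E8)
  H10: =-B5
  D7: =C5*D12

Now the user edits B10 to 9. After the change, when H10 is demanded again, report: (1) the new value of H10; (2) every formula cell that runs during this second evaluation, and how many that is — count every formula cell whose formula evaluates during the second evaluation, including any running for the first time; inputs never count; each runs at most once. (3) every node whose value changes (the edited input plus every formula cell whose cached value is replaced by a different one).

First demand of the output computes:
  D12 = -8 * 7 = -56
  C2 = 5 + -56 = -51
  E6 = -(5) = -5
  B12 = MAX(-5, -51) = -5
  F11 = -(-5) = 5
  D6 = 5 + -5 = 0
  D10 = MIN(0, -5) = -5
  C10 = MAX(0, -5) = 0
  G10 = 0 + 0 = 0
  E5 = 0 - 0 = 0
  G5 = MIN(0, 0) = 0
  B5 = 0 + -8 = -8
  H10 = -(-8) = 8

After the edit, cleaning proceeds:
  E6: a read changed (B10 5->9) — executes, giving -9.
  B12: a read changed (E6 -5->-9) — executes, giving -9.
  F11: a read changed (E6 -5->-9) — executes, giving 9.
  D6: a read changed (F11 5->9; B12 -5->-9) — executes, giving 0 — identical to its old value.
  D10: a read changed (B12 -5->-9) — executes, giving -9.
  C10: a read changed (D10 -5->-9) — executes, giving 0 — identical to its old value.
  G10: dirty, but its reads are unchanged (D6 unchanged, D6 unchanged); cached 0 stands.
  E5: dirty, but its reads are unchanged (G10 unchanged, D6 unchanged); cached 0 stands.
  G5: dirty, but its reads are unchanged (C10 unchanged, E5 unchanged); cached 0 stands.
  B5: dirty, but its reads are unchanged (G5 unchanged, E8 unchanged); cached -8 stands.
  H10: dirty, but its reads are unchanged (B5 unchanged); cached 8 stands.

Note where the cutoff bites: G10 is checked, finds nothing changed, and keeps its cache.

Demanding H10 again yields 8.
6 formula cells run: B12, C10, D6, D10, E6, F11.
The nodes whose values change: B10, B12, D10, E6, F11.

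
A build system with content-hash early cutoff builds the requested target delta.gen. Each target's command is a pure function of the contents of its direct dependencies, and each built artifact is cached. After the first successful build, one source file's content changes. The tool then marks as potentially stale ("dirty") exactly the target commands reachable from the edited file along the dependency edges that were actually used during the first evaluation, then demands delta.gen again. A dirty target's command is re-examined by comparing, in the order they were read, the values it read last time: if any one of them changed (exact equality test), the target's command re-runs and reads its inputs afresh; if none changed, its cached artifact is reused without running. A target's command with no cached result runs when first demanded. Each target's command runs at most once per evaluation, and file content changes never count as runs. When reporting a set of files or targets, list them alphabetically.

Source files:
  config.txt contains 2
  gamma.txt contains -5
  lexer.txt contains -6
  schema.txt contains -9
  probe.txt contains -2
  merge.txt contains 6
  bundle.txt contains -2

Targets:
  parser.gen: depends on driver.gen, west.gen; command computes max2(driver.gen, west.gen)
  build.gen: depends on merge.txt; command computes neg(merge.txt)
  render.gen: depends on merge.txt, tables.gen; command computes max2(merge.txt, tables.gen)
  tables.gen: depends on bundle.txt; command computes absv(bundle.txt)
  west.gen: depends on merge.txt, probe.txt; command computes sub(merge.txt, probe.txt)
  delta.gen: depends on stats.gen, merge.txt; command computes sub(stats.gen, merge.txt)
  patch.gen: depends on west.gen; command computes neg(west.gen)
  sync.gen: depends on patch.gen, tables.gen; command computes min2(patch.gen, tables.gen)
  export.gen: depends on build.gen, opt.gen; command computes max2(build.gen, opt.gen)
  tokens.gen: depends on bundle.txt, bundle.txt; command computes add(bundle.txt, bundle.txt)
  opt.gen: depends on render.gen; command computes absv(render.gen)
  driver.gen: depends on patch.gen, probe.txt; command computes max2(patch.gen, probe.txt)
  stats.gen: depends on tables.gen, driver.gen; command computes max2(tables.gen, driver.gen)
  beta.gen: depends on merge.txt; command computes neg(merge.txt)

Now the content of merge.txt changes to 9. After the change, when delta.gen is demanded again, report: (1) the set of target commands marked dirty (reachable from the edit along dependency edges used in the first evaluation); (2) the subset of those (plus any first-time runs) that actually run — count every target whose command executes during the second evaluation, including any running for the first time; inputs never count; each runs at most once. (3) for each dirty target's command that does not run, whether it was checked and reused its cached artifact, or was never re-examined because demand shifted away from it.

First evaluation (everything demanded from the output):
  tables.gen = absv(-2) = 2
  west.gen = sub(6, -2) = 8
  patch.gen = neg(8) = -8
  driver.gen = max2(-8, -2) = -2
  stats.gen = max2(2, -2) = 2
  delta.gen = sub(2, 6) = -4

Propagation after the edit:
  west.gen: runs — merge.txt 6->9; result 11.
  patch.gen: runs — west.gen 8->11; result -11.
  driver.gen: runs — patch.gen -8->-11; result -2 (same value as before).
  stats.gen: checked — values it read are unchanged (tables.gen unchanged, driver.gen unchanged); reused cached 2 without running.
  delta.gen: runs — merge.txt 6->9; result -7.

Key observation: the cutoff stops propagation at stats.gen — its inputs' values are unchanged, so it reuses its cache.

Marked dirty: delta.gen, driver.gen, patch.gen, stats.gen, west.gen.
Target commands that run: delta.gen, driver.gen, patch.gen, west.gen — 4 in total.
Checked but reused from cache: stats.gen.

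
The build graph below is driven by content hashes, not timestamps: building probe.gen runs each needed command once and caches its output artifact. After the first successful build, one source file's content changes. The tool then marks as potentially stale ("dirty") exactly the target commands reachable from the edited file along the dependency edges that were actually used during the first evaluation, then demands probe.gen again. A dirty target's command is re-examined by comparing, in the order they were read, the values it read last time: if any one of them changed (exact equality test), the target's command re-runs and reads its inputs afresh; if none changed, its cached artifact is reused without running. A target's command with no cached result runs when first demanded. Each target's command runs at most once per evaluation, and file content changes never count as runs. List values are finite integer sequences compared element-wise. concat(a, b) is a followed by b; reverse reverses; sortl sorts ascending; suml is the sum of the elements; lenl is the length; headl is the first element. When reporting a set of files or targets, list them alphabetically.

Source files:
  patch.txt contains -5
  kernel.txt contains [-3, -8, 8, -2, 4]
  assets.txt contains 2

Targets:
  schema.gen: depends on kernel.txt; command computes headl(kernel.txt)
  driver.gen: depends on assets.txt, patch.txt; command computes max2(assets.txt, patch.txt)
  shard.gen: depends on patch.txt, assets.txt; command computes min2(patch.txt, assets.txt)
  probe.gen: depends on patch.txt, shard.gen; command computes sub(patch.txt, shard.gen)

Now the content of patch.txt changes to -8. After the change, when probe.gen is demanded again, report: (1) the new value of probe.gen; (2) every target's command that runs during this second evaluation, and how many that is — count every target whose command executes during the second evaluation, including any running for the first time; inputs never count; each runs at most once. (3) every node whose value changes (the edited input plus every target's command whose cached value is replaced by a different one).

probe.gen now evaluates to 0.
Run set: probe.gen, shard.gen (2 run).
Changed values: patch.txt, shard.gen.

Initial pass — values computed on the first demand:
  shard.gen = min2(-5, 2) = -5
  probe.gen = sub(-5, -5) = 0

Second demand — change propagation:
  shard.gen: re-runs because patch.txt -5->-8; new result -8.
  probe.gen: re-runs because patch.txt -5->-8; shard.gen -5->-8; new result 0 (unchanged).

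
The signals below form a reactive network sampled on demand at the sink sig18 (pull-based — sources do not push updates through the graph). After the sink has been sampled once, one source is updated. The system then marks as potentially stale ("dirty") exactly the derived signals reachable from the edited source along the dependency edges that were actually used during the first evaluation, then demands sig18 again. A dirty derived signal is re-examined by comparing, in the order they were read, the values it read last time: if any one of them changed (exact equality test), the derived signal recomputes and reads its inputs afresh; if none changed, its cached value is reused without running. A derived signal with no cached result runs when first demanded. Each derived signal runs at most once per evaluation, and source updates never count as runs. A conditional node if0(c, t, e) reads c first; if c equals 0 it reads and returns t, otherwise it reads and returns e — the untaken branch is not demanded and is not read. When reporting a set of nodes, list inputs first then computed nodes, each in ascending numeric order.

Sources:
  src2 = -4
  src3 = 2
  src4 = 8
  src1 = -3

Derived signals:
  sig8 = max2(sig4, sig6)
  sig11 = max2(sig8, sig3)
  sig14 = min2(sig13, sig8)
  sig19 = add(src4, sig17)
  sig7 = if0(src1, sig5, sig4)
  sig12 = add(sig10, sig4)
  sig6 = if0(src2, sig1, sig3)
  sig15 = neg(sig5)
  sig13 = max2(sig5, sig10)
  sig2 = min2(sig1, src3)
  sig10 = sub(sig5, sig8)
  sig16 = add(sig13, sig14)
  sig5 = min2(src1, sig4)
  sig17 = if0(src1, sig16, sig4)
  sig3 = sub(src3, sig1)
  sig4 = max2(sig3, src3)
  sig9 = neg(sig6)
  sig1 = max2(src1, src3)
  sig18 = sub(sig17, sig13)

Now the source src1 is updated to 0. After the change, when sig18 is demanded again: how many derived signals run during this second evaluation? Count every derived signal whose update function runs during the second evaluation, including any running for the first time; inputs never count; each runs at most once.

Run set: sig1, sig5, sig10, sig13, sig14, sig16, sig17, sig18 (8 run).
The important point: the flipped condition pulls in fresh nodes; sig14, sig16 run for the first time.

Initial pass — values computed on the first demand:
  sig1 = max2(-3, 2) = 2
  sig3 = sub(2, 2) = 0
  sig4 = max2(0, 2) = 2
  sig5 = min2(-3, 2) = -3
  sig6 = if0(src2=-4 -> else branch sig3) = 0
  sig8 = max2(2, 0) = 2
  sig10 = sub(-3, 2) = -5
  sig13 = max2(-3, -5) = -3
  sig17 = if0(src1=-3 -> else branch sig4) = 2
  sig18 = sub(2, -3) = 5

Second demand — change propagation:
  sig1: re-runs because src1 -3->0; new result 2 (unchanged).
  sig3: re-examined; everything it read last time is the same (src3 unchanged, sig1 unchanged) — cache 0 kept, no run.
  sig4: re-examined; everything it read last time is the same (sig3 unchanged, src3 unchanged) — cache 2 kept, no run.
  sig5: re-runs because src1 -3->0; new result 0.
  sig6: re-examined; everything it read last time is the same (src2 unchanged, sig3 unchanged) — cache 0 kept, no run.
  sig8: re-examined; everything it read last time is the same (sig4 unchanged, sig6 unchanged) — cache 2 kept, no run.
  sig10: re-runs because sig5 -3->0; new result -2.
  sig13: re-runs because sig5 -3->0; sig10 -5->-2; new result 0.
  sig14: newly demanded (no cache) — executes and yields 0.
  sig16: newly demanded (no cache) — executes and yields 0.
  sig17: re-runs because src1 -3->0; new result 0.
  sig18: re-runs because sig17 2->0; sig13 -3->0; new result 0.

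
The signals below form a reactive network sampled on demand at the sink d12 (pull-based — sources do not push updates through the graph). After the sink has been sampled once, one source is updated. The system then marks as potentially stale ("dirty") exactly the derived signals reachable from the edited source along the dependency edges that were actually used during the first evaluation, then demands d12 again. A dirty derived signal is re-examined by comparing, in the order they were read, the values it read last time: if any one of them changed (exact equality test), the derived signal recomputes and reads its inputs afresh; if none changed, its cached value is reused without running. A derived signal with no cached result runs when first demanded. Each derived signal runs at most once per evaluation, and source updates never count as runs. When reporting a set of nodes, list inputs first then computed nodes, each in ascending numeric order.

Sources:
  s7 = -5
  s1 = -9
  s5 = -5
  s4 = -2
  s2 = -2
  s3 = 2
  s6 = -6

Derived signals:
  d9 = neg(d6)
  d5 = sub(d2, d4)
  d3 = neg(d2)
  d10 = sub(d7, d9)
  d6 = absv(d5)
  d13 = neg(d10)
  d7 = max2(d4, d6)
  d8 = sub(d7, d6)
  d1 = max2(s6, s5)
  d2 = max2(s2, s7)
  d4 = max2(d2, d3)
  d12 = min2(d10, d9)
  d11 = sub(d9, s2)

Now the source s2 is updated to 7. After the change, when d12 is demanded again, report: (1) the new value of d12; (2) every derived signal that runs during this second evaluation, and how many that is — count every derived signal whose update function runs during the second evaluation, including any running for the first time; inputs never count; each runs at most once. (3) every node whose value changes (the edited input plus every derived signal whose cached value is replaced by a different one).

d12 now evaluates to 0.
Run set: d2, d3, d4, d5, d6, d7, d9, d10, d12 (9 run).
Changed values: s2, d2, d3, d4, d5, d6, d7, d9, d10, d12.

Initial pass — values computed on the first demand:
  d2 = max2(-2, -5) = -2
  d3 = neg(-2) = 2
  d4 = max2(-2, 2) = 2
  d5 = sub(-2, 2) = -4
  d6 = absv(-4) = 4
  d7 = max2(2, 4) = 4
  d9 = neg(4) = -4
  d10 = sub(4, -4) = 8
  d12 = min2(8, -4) = -4

Second demand — change propagation:
  d2: re-runs because s2 -2->7; new result 7.
  d3: re-runs because d2 -2->7; new result -7.
  d4: re-runs because d2 -2->7; d3 2->-7; new result 7.
  d5: re-runs because d2 -2->7; d4 2->7; new result 0.
  d6: re-runs because d5 -4->0; new result 0.
  d7: re-runs because d4 2->7; d6 4->0; new result 7.
  d9: re-runs because d6 4->0; new result 0.
  d10: re-runs because d7 4->7; d9 -4->0; new result 7.
  d12: re-runs because d10 8->7; d9 -4->0; new result 0.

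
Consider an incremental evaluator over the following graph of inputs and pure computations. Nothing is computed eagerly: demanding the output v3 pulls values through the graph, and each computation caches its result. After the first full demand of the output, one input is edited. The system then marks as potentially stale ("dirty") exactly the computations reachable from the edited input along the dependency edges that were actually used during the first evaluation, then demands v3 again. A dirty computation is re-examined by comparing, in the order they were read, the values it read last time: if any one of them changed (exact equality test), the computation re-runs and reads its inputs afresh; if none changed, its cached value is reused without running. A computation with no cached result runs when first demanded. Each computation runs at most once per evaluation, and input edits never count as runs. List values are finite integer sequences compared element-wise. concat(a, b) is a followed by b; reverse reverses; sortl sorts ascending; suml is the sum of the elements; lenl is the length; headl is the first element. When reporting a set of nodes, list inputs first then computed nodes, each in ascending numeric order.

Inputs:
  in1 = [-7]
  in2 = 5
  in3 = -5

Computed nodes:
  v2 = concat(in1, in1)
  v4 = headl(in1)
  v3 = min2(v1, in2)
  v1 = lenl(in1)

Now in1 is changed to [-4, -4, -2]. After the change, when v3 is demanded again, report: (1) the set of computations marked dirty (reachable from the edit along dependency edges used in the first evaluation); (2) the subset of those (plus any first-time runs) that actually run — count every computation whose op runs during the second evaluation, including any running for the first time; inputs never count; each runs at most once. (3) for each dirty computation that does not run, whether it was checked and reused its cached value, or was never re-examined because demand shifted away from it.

Dirty set: v1, v3.
Run set: v1, v3 (2 run).
All dirty computations ended up running.

Initial pass — values computed on the first demand:
  v1 = lenl([-7]) = 1
  v3 = min2(1, 5) = 1

Second demand — change propagation:
  v1: re-runs because in1 [-7]->[-4, -4, -2]; new result 3.
  v3: re-runs because v1 1->3; new result 3.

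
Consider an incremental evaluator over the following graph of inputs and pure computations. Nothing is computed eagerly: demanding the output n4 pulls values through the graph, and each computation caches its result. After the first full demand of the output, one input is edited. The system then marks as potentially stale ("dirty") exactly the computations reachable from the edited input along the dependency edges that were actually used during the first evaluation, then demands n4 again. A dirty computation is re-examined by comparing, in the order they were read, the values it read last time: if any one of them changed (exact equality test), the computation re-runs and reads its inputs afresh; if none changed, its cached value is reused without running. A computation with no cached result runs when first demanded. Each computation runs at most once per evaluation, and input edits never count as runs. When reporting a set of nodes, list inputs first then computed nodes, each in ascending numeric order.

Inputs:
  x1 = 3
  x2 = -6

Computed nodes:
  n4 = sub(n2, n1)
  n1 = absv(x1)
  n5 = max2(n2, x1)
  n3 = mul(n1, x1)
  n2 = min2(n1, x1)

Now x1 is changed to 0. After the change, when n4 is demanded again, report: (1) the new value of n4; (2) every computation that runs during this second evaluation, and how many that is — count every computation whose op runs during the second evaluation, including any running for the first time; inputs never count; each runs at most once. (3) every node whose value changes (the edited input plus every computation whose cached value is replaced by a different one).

n4 now evaluates to 0.
Run set: n1, n2, n4 (3 run).
Changed values: x1, n1, n2.

Initial pass — values computed on the first demand:
  n1 = absv(3) = 3
  n2 = min2(3, 3) = 3
  n4 = sub(3, 3) = 0

Second demand — change propagation:
  n1: re-runs because x1 3->0; new result 0.
  n2: re-runs because n1 3->0; x1 3->0; new result 0.
  n4: re-runs because n2 3->0; n1 3->0; new result 0 (unchanged).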